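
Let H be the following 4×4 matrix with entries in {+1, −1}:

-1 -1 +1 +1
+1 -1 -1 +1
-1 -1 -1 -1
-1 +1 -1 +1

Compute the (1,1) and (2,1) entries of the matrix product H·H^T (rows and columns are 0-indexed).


Row 1 of H: [1, -1, -1, 1].
Row 2 of H: [-1, -1, -1, -1].
(H·H^T)[1][1] = Σ_j H[1][j]·H[1][j] = (1)² + (-1)² + (-1)² + (1)² = 1 + 1 + 1 + 1 = 4.
(H·H^T)[2][1] = Σ_j H[2][j]·H[1][j] = (-1)·(1) + (-1)·(-1) + (-1)·(-1) + (-1)·(1) = -1 + 1 + 1 + -1 = 0.
So rows 2 and 1 are orthogonal; the diagonal entry equals n = 4.

(1,1) entry = 4; (2,1) entry = 0.


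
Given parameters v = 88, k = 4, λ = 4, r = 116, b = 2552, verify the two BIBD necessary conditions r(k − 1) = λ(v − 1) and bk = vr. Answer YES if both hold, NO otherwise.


Condition (i): r(k − 1) = 116·3 = 348; λ(v − 1) = 4·87 = 348. Match? YES.
Condition (ii): bk = 2552·4 = 10208; vr = 88·116 = 10208. Match? YES.
Both conditions hold? YES.

YES


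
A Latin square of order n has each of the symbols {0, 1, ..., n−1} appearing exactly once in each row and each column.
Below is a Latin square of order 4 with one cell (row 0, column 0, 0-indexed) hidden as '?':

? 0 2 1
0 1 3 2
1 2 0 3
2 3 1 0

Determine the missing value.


Row 0 contains symbols [0, 1, 2] — missing [3].
Column 0 contains symbols [0, 1, 2] — missing [3].
The missing symbol must appear in both missing sets; intersection = [3].
Therefore the hidden value is 3.

Missing value = 3.


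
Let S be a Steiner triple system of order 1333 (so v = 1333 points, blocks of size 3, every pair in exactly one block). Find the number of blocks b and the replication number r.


An STS(v) is a 2-(v, 3, 1) BIBD: block size k = 3, λ = 1.
Replication: r(k − 1) = λ(v − 1) ⇒ r·2 = 1333 − 1 = 1332 ⇒ r = 666.
Block count: b = v(v − 1)/6 = 1333·1332/6 = 1775556/6 = 295926.
(Check via bk = vr: 295926·3 = 887778 = 1333·666 = 887778 ✓.)

r = 666, b = 295926.


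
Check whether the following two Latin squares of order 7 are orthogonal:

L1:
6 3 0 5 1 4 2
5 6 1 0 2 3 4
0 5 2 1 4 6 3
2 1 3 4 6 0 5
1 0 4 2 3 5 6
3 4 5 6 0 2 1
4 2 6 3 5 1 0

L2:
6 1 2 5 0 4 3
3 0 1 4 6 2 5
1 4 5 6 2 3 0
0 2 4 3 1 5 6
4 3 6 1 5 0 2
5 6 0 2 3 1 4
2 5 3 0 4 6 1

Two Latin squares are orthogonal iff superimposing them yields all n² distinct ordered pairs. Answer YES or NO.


Form the n² = 49 superimposed pairs (L1[i][j], L2[i][j]), row by row (rows and columns indexed from 0):
row 0: (6,6) (3,1) (0,2) (5,5) (1,0) (4,4) (2,3)
row 1: (5,3) (6,0) (1,1) (0,4) (2,6) (3,2) (4,5)
row 2: (0,1) (5,4) (2,5) (1,6) (4,2) (6,3) (3,0)
row 3: (2,0) (1,2) (3,4) (4,3) (6,1) (0,5) (5,6)
row 4: (1,4) (0,3) (4,6) (2,1) (3,5) (5,0) (6,2)
row 5: (3,5) (4,6) (5,0) (6,2) (0,3) (2,1) (1,4)
row 6: (4,2) (2,5) (6,3) (3,0) (5,4) (1,6) (0,1)
Orthogonality requires all 49 pairs distinct.
But the pair (3,5) repeats: cell (4,4) has L1 = 3, L2 = 5, and cell (5,0) has L1 = 3, L2 = 5.
A repeated pair means some other pair never occurs (only 35 distinct pairs out of 49), so the squares are not orthogonal.
Conclusion: NO.

NO


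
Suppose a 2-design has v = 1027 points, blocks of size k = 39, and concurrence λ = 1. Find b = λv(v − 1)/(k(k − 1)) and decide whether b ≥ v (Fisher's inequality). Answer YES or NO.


b = λv(v − 1)/(k(k − 1)) = 1·1027·1026/(39·38) = 1053702/1482 = 711.
Compare with v = 1027: b < v, so Fisher's inequality fails.

NO


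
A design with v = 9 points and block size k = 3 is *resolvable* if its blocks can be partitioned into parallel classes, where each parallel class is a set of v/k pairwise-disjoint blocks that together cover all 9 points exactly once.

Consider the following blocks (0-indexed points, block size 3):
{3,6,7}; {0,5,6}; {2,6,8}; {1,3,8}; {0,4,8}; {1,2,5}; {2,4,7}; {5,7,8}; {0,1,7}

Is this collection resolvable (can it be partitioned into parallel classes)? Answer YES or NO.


v = 9, block size k = 3, number of blocks = 9.
For resolvability, blocks must partition into parallel classes of size v/k = 3.
Total blocks must therefore be a multiple of 3: 9 = 3·3 + 0 ⇒ divisible ✓.
Consider block {2,6,8}. The only other block(s) in the collection disjoint from it are {0,1,7} — just 1 block(s). Any parallel class containing {2,6,8} would need 2 other blocks each disjoint from it, so no parallel class of size 3 can contain {2,6,8}.
Since every block must belong to some parallel class in a resolution, the collection cannot be partitioned into parallel classes.
Resolvable? NO.

NO


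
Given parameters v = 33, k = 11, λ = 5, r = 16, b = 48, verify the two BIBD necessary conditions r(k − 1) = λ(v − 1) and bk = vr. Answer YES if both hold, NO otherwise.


Condition (i): r(k − 1) = 16·10 = 160; λ(v − 1) = 5·32 = 160. Match? YES.
Condition (ii): bk = 48·11 = 528; vr = 33·16 = 528. Match? YES.
Both conditions hold? YES.

YES


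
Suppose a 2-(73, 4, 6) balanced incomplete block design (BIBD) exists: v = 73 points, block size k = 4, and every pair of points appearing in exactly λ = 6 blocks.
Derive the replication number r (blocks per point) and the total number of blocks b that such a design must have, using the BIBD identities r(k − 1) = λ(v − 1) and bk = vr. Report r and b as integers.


Any 2-(v, k, λ) BIBD satisfies two necessary conditions:
  (i)  Each point sits in r blocks, and counting incidences through any fixed point gives r(k − 1) = λ(v − 1), so r = λ(v − 1)/(k − 1).
  (ii) Total incidences bk = vr, so b = vr/k.
Step 1: r = λ(v − 1)/(k − 1) = 6·(73 − 1)/(4 − 1) = 6·72/3 = 432/3 = 144.
Step 2: b = vr/k = 73·144/4 = 10512/4 = 2628.
Check integrality: r = 144 ∈ Z ✓, b = 2628 ∈ Z ✓.
(These identities are necessary conditions: they determine r and b for any design with these parameters, but do not by themselves prove that one exists.)

r = 144, b = 2628.


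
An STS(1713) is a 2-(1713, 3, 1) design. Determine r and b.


An STS(v) is a 2-(v, 3, 1) BIBD: block size k = 3, λ = 1.
Replication: r(k − 1) = λ(v − 1) ⇒ r·2 = 1713 − 1 = 1712 ⇒ r = 856.
Block count: bk = vr ⇒ b·3 = 1713·856 = 1466328 ⇒ b = 488776.
(Check via b = v(v − 1)/6 = 1713·1712/6 = 2932656/6 = 488776.)

r = 856, b = 488776.


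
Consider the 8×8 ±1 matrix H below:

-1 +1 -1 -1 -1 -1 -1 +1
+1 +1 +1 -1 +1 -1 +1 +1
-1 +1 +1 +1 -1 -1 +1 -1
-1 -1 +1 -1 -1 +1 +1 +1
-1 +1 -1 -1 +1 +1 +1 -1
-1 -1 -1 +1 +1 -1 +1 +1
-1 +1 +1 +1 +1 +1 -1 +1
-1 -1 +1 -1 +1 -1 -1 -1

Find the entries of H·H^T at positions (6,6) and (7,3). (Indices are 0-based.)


Row 3 of H: [-1, -1, 1, -1, -1, 1, 1, 1].
Row 6 of H: [-1, 1, 1, 1, 1, 1, -1, 1].
Row 7 of H: [-1, -1, 1, -1, 1, -1, -1, -1].
(H·H^T)[6][6] = Σ_j H[6][j]·H[6][j] = (-1)² + (1)² + (1)² + (1)² + (1)² + (1)² + (-1)² + (1)² = 1 + 1 + 1 + 1 + 1 + 1 + 1 + 1 = 8.
(H·H^T)[7][3] = Σ_j H[7][j]·H[3][j] = (-1)·(-1) + (-1)·(-1) + (1)·(1) + (-1)·(-1) + (1)·(-1) + (-1)·(1) + (-1)·(1) + (-1)·(1) = 1 + 1 + 1 + 1 + -1 + -1 + -1 + -1 = 0.
So rows 7 and 3 are orthogonal; the diagonal entry equals n = 8.

(6,6) entry = 8; (7,3) entry = 0.


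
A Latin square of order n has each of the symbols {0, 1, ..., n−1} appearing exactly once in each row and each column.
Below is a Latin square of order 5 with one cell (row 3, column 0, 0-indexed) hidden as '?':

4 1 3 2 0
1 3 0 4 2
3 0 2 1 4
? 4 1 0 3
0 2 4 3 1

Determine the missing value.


Row 3 contains symbols [0, 1, 3, 4] — missing [2].
Column 0 contains symbols [0, 1, 3, 4] — missing [2].
The missing symbol must appear in both missing sets; intersection = [2].
Therefore the hidden value is 2.

Missing value = 2.


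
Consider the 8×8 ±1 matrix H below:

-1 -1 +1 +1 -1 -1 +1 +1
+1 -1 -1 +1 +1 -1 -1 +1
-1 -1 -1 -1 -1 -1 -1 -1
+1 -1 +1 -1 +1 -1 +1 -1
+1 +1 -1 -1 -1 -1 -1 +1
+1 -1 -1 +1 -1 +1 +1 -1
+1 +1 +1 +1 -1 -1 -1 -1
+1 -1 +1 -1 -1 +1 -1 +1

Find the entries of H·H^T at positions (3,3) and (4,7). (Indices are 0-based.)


Row 3 of H: [1, -1, 1, -1, 1, -1, 1, -1].
Row 4 of H: [1, 1, -1, -1, -1, -1, -1, 1].
Row 7 of H: [1, -1, 1, -1, -1, 1, -1, 1].
(H·H^T)[3][3] = Σ_j H[3][j]·H[3][j] = (1)² + (-1)² + (1)² + (-1)² + (1)² + (-1)² + (1)² + (-1)² = 1 + 1 + 1 + 1 + 1 + 1 + 1 + 1 = 8.
(H·H^T)[4][7] = Σ_j H[4][j]·H[7][j] = (1)·(1) + (1)·(-1) + (-1)·(1) + (-1)·(-1) + (-1)·(-1) + (-1)·(1) + (-1)·(-1) + (1)·(1) = 1 + -1 + -1 + 1 + 1 + -1 + 1 + 1 = 2.
Rows 4 and 7 are not orthogonal (dot product = 2 ≠ 0), so H is not a Hadamard matrix.

(3,3) entry = 8; (4,7) entry = 2.


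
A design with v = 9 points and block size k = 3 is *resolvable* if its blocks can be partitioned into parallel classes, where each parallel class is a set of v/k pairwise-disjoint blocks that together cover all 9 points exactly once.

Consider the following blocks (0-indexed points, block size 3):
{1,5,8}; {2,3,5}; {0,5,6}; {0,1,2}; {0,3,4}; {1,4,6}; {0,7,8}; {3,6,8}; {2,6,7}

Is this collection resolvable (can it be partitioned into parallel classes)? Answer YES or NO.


v = 9, block size k = 3, number of blocks = 9.
For resolvability, blocks must partition into parallel classes of size v/k = 3.
Total blocks must therefore be a multiple of 3: 9 = 3·3 + 0 ⇒ divisible ✓.
Consider block {0,5,6}. It intersects every other block in the collection, so no parallel class of size 3 can contain it.
Since every block must belong to some parallel class in a resolution, the collection cannot be partitioned into parallel classes.
Resolvable? NO.

NO


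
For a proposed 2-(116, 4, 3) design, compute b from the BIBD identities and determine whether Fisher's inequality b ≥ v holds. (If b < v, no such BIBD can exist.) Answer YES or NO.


r = λ(v − 1)/(k − 1) = 3·115/3 = 115.
b = vr/k = 116·115/4 = 3335.
Fisher's inequality: b ≥ v ⇔ 3335 ≥ 116? YES.

YES


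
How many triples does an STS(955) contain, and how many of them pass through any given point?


An STS(v) is a 2-(v, 3, 1) BIBD: block size k = 3, λ = 1.
Replication: r(k − 1) = λ(v − 1) ⇒ r·2 = 955 − 1 = 954 ⇒ r = 477.
Block count: bk = vr ⇒ b·3 = 955·477 = 455535 ⇒ b = 151845.
(Check via b = v(v − 1)/6 = 955·954/6 = 911070/6 = 151845.)

r = 477, b = 151845.


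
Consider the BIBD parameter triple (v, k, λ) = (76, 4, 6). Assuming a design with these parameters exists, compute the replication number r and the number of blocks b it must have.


Any 2-(v, k, λ) BIBD satisfies two necessary conditions:
  (i)  Each point sits in r blocks, and counting incidences through any fixed point gives r(k − 1) = λ(v − 1), so r = λ(v − 1)/(k − 1).
  (ii) Total incidences bk = vr, so b = vr/k.
Step 1: r = λ(v − 1)/(k − 1) = 6·(76 − 1)/(4 − 1) = 6·75/3 = 450/3 = 150.
Step 2: b = vr/k = 76·150/4 = 11400/4 = 2850.
Check integrality: r = 150 ∈ Z ✓, b = 2850 ∈ Z ✓.
(These identities are necessary conditions: they determine r and b for any design with these parameters, but do not by themselves prove that one exists.)

r = 150, b = 2850.


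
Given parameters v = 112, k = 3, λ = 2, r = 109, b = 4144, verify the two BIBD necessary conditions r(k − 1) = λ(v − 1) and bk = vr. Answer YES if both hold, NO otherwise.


Condition (i): r(k − 1) = 109·2 = 218; λ(v − 1) = 2·111 = 222. Match? NO.
Condition (ii): bk = 4144·3 = 12432; vr = 112·109 = 12208. Match? NO.
Both conditions hold? NO.

NO


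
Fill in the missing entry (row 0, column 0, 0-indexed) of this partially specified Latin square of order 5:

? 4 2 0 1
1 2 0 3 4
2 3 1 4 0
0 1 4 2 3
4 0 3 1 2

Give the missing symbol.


Row 0 contains symbols [0, 1, 2, 4] — missing [3].
Column 0 contains symbols [0, 1, 2, 4] — missing [3].
The missing symbol must appear in both missing sets; intersection = [3].
Therefore the hidden value is 3.

Missing value = 3.


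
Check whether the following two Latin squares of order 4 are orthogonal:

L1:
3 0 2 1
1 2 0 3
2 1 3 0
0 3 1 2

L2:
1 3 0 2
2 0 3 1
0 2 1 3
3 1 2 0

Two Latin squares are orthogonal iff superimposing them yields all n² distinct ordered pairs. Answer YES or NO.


Form the n² = 16 superimposed pairs (L1[i][j], L2[i][j]), row by row (rows and columns indexed from 0):
row 0: (3,1) (0,3) (2,0) (1,2)
row 1: (1,2) (2,0) (0,3) (3,1)
row 2: (2,0) (1,2) (3,1) (0,3)
row 3: (0,3) (3,1) (1,2) (2,0)
Orthogonality requires all 16 pairs distinct.
But the pair (1,2) repeats: cell (0,3) has L1 = 1, L2 = 2, and cell (1,0) has L1 = 1, L2 = 2.
A repeated pair means some other pair never occurs (only 4 distinct pairs out of 16), so the squares are not orthogonal.
Conclusion: NO.

NO


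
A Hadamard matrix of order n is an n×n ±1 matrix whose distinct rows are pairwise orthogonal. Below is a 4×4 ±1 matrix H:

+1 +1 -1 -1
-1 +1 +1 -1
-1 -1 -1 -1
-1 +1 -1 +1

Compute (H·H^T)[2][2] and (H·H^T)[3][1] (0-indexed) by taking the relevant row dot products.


Row 1 of H: [-1, 1, 1, -1].
Row 2 of H: [-1, -1, -1, -1].
Row 3 of H: [-1, 1, -1, 1].
(H·H^T)[2][2] = Σ_j H[2][j]·H[2][j] = (-1)² + (-1)² + (-1)² + (-1)² = 1 + 1 + 1 + 1 = 4.
(H·H^T)[3][1] = Σ_j H[3][j]·H[1][j] = (-1)·(-1) + (1)·(1) + (-1)·(1) + (1)·(-1) = 1 + 1 + -1 + -1 = 0.
So rows 3 and 1 are orthogonal; the diagonal entry equals n = 4.

(2,2) entry = 4; (3,1) entry = 0.


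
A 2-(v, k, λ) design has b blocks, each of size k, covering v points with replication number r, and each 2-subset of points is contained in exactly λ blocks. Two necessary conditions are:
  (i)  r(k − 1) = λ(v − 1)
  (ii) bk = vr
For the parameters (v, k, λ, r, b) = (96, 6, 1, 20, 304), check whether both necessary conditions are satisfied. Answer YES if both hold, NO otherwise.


Condition (i): r(k − 1) = 20·5 = 100; λ(v − 1) = 1·95 = 95. Match? NO.
Condition (ii): bk = 304·6 = 1824; vr = 96·20 = 1920. Match? NO.
Both conditions hold? NO.

NO


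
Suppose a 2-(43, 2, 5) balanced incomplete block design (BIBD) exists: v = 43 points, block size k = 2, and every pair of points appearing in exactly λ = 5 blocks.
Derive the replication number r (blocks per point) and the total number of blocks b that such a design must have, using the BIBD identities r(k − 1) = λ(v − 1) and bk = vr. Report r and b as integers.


Any 2-(v, k, λ) BIBD satisfies two necessary conditions:
  (i)  Each point sits in r blocks, and counting incidences through any fixed point gives r(k − 1) = λ(v − 1), so r = λ(v − 1)/(k − 1).
  (ii) Total incidences bk = vr, so b = vr/k.
Step 1: r = λ(v − 1)/(k − 1) = 5·(43 − 1)/(2 − 1) = 5·42/1 = 210/1 = 210.
Step 2: b = vr/k = 43·210/2 = 9030/2 = 4515.
Check integrality: r = 210 ∈ Z ✓, b = 4515 ∈ Z ✓.
(These identities are necessary conditions: they determine r and b for any design with these parameters, but do not by themselves prove that one exists.)

r = 210, b = 4515.


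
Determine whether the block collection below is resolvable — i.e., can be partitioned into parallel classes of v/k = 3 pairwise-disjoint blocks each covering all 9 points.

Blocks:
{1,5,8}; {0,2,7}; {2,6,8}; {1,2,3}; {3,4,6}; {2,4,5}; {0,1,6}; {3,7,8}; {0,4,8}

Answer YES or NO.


v = 9, block size k = 3, number of blocks = 9.
For resolvability, blocks must partition into parallel classes of size v/k = 3.
Total blocks must therefore be a multiple of 3: 9 = 3·3 + 0 ⇒ divisible ✓.
Consider block {2,6,8}. It intersects every other block in the collection, so no parallel class of size 3 can contain it.
Since every block must belong to some parallel class in a resolution, the collection cannot be partitioned into parallel classes.
Resolvable? NO.

NO


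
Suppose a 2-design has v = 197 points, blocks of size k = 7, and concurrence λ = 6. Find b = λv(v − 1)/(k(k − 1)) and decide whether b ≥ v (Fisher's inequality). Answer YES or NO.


b = λv(v − 1)/(k(k − 1)) = 6·197·196/(7·6) = 231672/42 = 5516.
Compare with v = 197: b ≥ v, so Fisher's inequality holds.

YES


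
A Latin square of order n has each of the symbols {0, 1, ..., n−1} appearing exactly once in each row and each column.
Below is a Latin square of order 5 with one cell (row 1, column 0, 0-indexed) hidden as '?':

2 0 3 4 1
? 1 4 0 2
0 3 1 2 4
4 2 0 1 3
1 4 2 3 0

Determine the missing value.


Row 1 contains symbols [0, 1, 2, 4] — missing [3].
Column 0 contains symbols [0, 1, 2, 4] — missing [3].
The missing symbol must appear in both missing sets; intersection = [3].
Therefore the hidden value is 3.

Missing value = 3.


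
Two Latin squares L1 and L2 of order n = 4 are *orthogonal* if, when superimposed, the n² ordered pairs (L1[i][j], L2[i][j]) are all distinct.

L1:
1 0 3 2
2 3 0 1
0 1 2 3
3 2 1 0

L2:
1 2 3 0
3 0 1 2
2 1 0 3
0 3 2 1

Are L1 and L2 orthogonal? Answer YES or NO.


Form the n² = 16 superimposed pairs (L1[i][j], L2[i][j]), row by row (rows and columns indexed from 0):
row 0: (1,1) (0,2) (3,3) (2,0)
row 1: (2,3) (3,0) (0,1) (1,2)
row 2: (0,2) (1,1) (2,0) (3,3)
row 3: (3,0) (2,3) (1,2) (0,1)
Orthogonality requires all 16 pairs distinct.
But the pair (0,2) repeats: cell (0,1) has L1 = 0, L2 = 2, and cell (2,0) has L1 = 0, L2 = 2.
A repeated pair means some other pair never occurs (only 8 distinct pairs out of 16), so the squares are not orthogonal.
Conclusion: NO.

NO


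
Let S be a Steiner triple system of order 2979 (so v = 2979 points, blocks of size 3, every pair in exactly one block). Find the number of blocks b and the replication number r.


An STS(v) is a 2-(v, 3, 1) BIBD: block size k = 3, λ = 1.
Replication: r(k − 1) = λ(v − 1) ⇒ r·2 = 2979 − 1 = 2978 ⇒ r = 1489.
Block count: bk = vr ⇒ b·3 = 2979·1489 = 4435731 ⇒ b = 1478577.
(Check via b = v(v − 1)/6 = 2979·2978/6 = 8871462/6 = 1478577.)

r = 1489, b = 1478577.


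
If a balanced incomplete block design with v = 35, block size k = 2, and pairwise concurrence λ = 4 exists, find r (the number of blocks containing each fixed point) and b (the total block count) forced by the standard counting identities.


Any 2-(v, k, λ) BIBD satisfies two necessary conditions:
  (i)  Each point sits in r blocks, and counting incidences through any fixed point gives r(k − 1) = λ(v − 1), so r = λ(v − 1)/(k − 1).
  (ii) Total incidences bk = vr, so b = vr/k.
Step 1: r = λ(v − 1)/(k − 1) = 4·(35 − 1)/(2 − 1) = 4·34/1 = 136/1 = 136.
Step 2: b = vr/k = 35·136/2 = 4760/2 = 2380.
Check integrality: r = 136 ∈ Z ✓, b = 2380 ∈ Z ✓.
(These identities are necessary conditions: they determine r and b for any design with these parameters, but do not by themselves prove that one exists.)

r = 136, b = 2380.


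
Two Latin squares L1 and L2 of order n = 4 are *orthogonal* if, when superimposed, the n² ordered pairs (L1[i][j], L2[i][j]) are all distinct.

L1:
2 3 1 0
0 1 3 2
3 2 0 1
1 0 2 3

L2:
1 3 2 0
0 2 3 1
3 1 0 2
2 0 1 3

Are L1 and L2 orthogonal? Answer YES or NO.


Form the n² = 16 superimposed pairs (L1[i][j], L2[i][j]), row by row (rows and columns indexed from 0):
row 0: (2,1) (3,3) (1,2) (0,0)
row 1: (0,0) (1,2) (3,3) (2,1)
row 2: (3,3) (2,1) (0,0) (1,2)
row 3: (1,2) (0,0) (2,1) (3,3)
Orthogonality requires all 16 pairs distinct.
But the pair (0,0) repeats: cell (0,3) has L1 = 0, L2 = 0, and cell (1,0) has L1 = 0, L2 = 0.
A repeated pair means some other pair never occurs (only 4 distinct pairs out of 16), so the squares are not orthogonal.
Conclusion: NO.

NO


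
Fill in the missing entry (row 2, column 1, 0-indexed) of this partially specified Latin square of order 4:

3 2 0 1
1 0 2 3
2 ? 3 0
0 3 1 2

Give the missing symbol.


Row 2 contains symbols [0, 2, 3] — missing [1].
Column 1 contains symbols [0, 2, 3] — missing [1].
The missing symbol must appear in both missing sets; intersection = [1].
Therefore the hidden value is 1.

Missing value = 1.


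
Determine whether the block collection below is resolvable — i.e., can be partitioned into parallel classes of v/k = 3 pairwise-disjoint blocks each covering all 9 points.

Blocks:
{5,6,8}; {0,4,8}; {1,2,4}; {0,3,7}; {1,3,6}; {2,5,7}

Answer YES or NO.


v = 9, block size k = 3, number of blocks = 6.
For resolvability, blocks must partition into parallel classes of size v/k = 3.
Total blocks must therefore be a multiple of 3: 6 = 3·2 + 0 ⇒ divisible ✓.
Greedy packing gives 2 candidate class(es). Each should be a full parallel class (size 3, covers all 9 points).
  Class 1 (3 blocks): {5,6,8}; {1,2,4}; {0,3,7}. Points covered: [0, 1, 2, 3, 4, 5, 6, 7, 8].
  Class 2 (3 blocks): {0,4,8}; {1,3,6}; {2,5,7}. Points covered: [0, 1, 2, 3, 4, 5, 6, 7, 8].
All classes full (size 3)? YES. All classes cover every point? YES.
Resolvable? YES.

YES


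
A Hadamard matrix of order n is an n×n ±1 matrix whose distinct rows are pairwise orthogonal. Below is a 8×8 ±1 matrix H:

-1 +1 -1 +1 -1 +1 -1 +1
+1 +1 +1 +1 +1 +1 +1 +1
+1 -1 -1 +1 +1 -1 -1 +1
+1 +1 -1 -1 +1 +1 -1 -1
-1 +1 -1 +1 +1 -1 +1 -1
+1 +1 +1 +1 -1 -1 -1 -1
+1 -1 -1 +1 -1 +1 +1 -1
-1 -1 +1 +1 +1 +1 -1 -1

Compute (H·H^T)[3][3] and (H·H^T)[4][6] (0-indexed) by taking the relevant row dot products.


Row 3 of H: [1, 1, -1, -1, 1, 1, -1, -1].
Row 4 of H: [-1, 1, -1, 1, 1, -1, 1, -1].
Row 6 of H: [1, -1, -1, 1, -1, 1, 1, -1].
(H·H^T)[3][3] = Σ_j H[3][j]·H[3][j] = (1)² + (1)² + (-1)² + (-1)² + (1)² + (1)² + (-1)² + (-1)² = 1 + 1 + 1 + 1 + 1 + 1 + 1 + 1 = 8.
(H·H^T)[4][6] = Σ_j H[4][j]·H[6][j] = (-1)·(1) + (1)·(-1) + (-1)·(-1) + (1)·(1) + (1)·(-1) + (-1)·(1) + (1)·(1) + (-1)·(-1) = -1 + -1 + 1 + 1 + -1 + -1 + 1 + 1 = 0.
So rows 4 and 6 are orthogonal; the diagonal entry equals n = 8.

(3,3) entry = 8; (4,6) entry = 0.


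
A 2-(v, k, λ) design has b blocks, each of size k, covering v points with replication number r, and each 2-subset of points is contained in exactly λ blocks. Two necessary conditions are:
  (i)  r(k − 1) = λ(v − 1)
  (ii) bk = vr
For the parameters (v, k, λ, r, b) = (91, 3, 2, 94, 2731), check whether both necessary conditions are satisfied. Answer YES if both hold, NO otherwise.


Condition (i): r(k − 1) = 94·2 = 188; λ(v − 1) = 2·90 = 180. Match? NO.
Condition (ii): bk = 2731·3 = 8193; vr = 91·94 = 8554. Match? NO.
Both conditions hold? NO.

NO


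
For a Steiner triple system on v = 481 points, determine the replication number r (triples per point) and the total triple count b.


An STS(v) is a 2-(v, 3, 1) BIBD: block size k = 3, λ = 1.
Replication: r(k − 1) = λ(v − 1) ⇒ r·2 = 481 − 1 = 480 ⇒ r = 240.
Block count: bk = vr ⇒ b·3 = 481·240 = 115440 ⇒ b = 38480.

r = 240, b = 38480.


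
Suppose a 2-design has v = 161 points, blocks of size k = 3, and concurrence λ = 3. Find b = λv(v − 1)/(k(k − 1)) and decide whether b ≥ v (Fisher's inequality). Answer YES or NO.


b = λv(v − 1)/(k(k − 1)) = 3·161·160/(3·2) = 77280/6 = 12880.
Compare with v = 161: b ≥ v, so Fisher's inequality holds.

YES


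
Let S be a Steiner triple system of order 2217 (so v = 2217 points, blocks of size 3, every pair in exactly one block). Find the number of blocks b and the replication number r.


An STS(v) is a 2-(v, 3, 1) BIBD: block size k = 3, λ = 1.
Replication: r(k − 1) = λ(v − 1) ⇒ r·2 = 2217 − 1 = 2216 ⇒ r = 1108.
Block count: bk = vr ⇒ b·3 = 2217·1108 = 2456436 ⇒ b = 818812.

r = 1108, b = 818812.


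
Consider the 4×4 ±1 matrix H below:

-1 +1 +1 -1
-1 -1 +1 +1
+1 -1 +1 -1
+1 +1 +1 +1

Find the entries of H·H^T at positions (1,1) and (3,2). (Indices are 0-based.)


Row 1 of H: [-1, -1, 1, 1].
Row 2 of H: [1, -1, 1, -1].
Row 3 of H: [1, 1, 1, 1].
(H·H^T)[1][1] = Σ_j H[1][j]·H[1][j] = (-1)² + (-1)² + (1)² + (1)² = 1 + 1 + 1 + 1 = 4.
(H·H^T)[3][2] = Σ_j H[3][j]·H[2][j] = (1)·(1) + (1)·(-1) + (1)·(1) + (1)·(-1) = 1 + -1 + 1 + -1 = 0.
So rows 3 and 2 are orthogonal; the diagonal entry equals n = 4.

(1,1) entry = 4; (3,2) entry = 0.


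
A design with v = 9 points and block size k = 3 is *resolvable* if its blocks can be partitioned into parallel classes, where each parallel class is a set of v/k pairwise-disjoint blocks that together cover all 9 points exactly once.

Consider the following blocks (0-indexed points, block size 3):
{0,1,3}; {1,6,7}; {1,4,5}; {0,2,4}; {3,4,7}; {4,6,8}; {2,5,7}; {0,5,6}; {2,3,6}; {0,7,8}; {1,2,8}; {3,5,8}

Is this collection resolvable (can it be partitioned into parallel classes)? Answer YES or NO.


v = 9, block size k = 3, number of blocks = 12.
For resolvability, blocks must partition into parallel classes of size v/k = 3.
Total blocks must therefore be a multiple of 3: 12 = 3·4 + 0 ⇒ divisible ✓.
Greedy packing gives 4 candidate class(es). Each should be a full parallel class (size 3, covers all 9 points).
  Class 1 (3 blocks): {0,1,3}; {4,6,8}; {2,5,7}. Points covered: [0, 1, 2, 3, 4, 5, 6, 7, 8].
  Class 2 (3 blocks): {1,6,7}; {0,2,4}; {3,5,8}. Points covered: [0, 1, 2, 3, 4, 5, 6, 7, 8].
  Class 3 (3 blocks): {1,4,5}; {2,3,6}; {0,7,8}. Points covered: [0, 1, 2, 3, 4, 5, 6, 7, 8].
  Class 4 (3 blocks): {3,4,7}; {0,5,6}; {1,2,8}. Points covered: [0, 1, 2, 3, 4, 5, 6, 7, 8].
All classes full (size 3)? YES. All classes cover every point? YES.
Resolvable? YES.

YES


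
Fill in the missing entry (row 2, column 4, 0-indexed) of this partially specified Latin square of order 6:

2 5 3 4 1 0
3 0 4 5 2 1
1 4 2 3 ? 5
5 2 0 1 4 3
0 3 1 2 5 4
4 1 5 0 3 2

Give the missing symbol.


Row 2 contains symbols [1, 2, 3, 4, 5] — missing [0].
Column 4 contains symbols [1, 2, 3, 4, 5] — missing [0].
The missing symbol must appear in both missing sets; intersection = [0].
Therefore the hidden value is 0.

Missing value = 0.


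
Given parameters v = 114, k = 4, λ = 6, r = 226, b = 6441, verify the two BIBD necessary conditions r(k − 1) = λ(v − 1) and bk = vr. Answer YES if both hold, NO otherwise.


Condition (i): r(k − 1) = 226·3 = 678; λ(v − 1) = 6·113 = 678. Match? YES.
Condition (ii): bk = 6441·4 = 25764; vr = 114·226 = 25764. Match? YES.
Both conditions hold? YES.

YES


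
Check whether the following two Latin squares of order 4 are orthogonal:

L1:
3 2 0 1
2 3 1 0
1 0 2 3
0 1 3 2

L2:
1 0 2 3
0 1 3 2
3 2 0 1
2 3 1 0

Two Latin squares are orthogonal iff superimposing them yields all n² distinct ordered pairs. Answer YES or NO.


Form the n² = 16 superimposed pairs (L1[i][j], L2[i][j]), row by row (rows and columns indexed from 0):
row 0: (3,1) (2,0) (0,2) (1,3)
row 1: (2,0) (3,1) (1,3) (0,2)
row 2: (1,3) (0,2) (2,0) (3,1)
row 3: (0,2) (1,3) (3,1) (2,0)
Orthogonality requires all 16 pairs distinct.
But the pair (2,0) repeats: cell (0,1) has L1 = 2, L2 = 0, and cell (1,0) has L1 = 2, L2 = 0.
A repeated pair means some other pair never occurs (only 4 distinct pairs out of 16), so the squares are not orthogonal.
Conclusion: NO.

NO


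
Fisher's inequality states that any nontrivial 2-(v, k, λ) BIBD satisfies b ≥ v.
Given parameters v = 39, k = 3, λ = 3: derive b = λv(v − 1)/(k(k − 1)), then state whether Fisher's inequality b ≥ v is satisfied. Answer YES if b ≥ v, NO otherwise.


b = λv(v − 1)/(k(k − 1)) = 3·39·38/(3·2) = 4446/6 = 741.
Compare with v = 39: b ≥ v, so Fisher's inequality holds.

YES


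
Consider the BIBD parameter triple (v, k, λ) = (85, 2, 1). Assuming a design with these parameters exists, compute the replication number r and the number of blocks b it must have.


Any 2-(v, k, λ) BIBD satisfies two necessary conditions:
  (i)  Each point sits in r blocks, and counting incidences through any fixed point gives r(k − 1) = λ(v − 1), so r = λ(v − 1)/(k − 1).
  (ii) Total incidences bk = vr, so b = vr/k.
Step 1: r = λ(v − 1)/(k − 1) = 1·(85 − 1)/(2 − 1) = 1·84/1 = 84/1 = 84.
Step 2: b = vr/k = 85·84/2 = 7140/2 = 3570.
Check integrality: r = 84 ∈ Z ✓, b = 3570 ∈ Z ✓.
(These identities are necessary conditions: they determine r and b for any design with these parameters, but do not by themselves prove that one exists.)

r = 84, b = 3570.


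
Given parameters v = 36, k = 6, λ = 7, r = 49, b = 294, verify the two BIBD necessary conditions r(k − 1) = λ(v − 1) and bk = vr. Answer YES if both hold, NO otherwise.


Condition (i): r(k − 1) = 49·5 = 245; λ(v − 1) = 7·35 = 245. Match? YES.
Condition (ii): bk = 294·6 = 1764; vr = 36·49 = 1764. Match? YES.
Both conditions hold? YES.

YES


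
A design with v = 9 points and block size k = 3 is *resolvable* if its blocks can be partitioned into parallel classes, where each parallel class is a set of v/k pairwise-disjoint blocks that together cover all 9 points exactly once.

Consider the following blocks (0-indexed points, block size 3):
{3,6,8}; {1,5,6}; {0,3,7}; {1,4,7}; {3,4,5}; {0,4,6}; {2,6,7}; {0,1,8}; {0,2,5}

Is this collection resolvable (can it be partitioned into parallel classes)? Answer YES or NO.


v = 9, block size k = 3, number of blocks = 9.
For resolvability, blocks must partition into parallel classes of size v/k = 3.
Total blocks must therefore be a multiple of 3: 9 = 3·3 + 0 ⇒ divisible ✓.
Consider block {1,5,6}. The only other block(s) in the collection disjoint from it are {0,3,7} — just 1 block(s). Any parallel class containing {1,5,6} would need 2 other blocks each disjoint from it, so no parallel class of size 3 can contain {1,5,6}.
Since every block must belong to some parallel class in a resolution, the collection cannot be partitioned into parallel classes.
Resolvable? NO.

NO


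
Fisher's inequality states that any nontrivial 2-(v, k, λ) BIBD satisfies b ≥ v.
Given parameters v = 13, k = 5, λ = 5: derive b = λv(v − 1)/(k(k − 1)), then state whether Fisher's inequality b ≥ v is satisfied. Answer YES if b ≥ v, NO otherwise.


r = λ(v − 1)/(k − 1) = 5·12/4 = 15.
b = vr/k = 13·15/5 = 39.
Fisher's inequality: b ≥ v ⇔ 39 ≥ 13? YES.

YES


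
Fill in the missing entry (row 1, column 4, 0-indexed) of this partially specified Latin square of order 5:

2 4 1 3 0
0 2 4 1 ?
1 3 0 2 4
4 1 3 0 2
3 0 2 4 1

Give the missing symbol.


Row 1 contains symbols [0, 1, 2, 4] — missing [3].
Column 4 contains symbols [0, 1, 2, 4] — missing [3].
The missing symbol must appear in both missing sets; intersection = [3].
Therefore the hidden value is 3.

Missing value = 3.


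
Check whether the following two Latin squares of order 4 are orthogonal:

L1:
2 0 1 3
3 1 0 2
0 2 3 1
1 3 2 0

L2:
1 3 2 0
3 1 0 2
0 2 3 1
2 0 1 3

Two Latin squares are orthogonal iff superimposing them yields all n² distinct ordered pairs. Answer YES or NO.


Form the n² = 16 superimposed pairs (L1[i][j], L2[i][j]), row by row (rows and columns indexed from 0):
row 0: (2,1) (0,3) (1,2) (3,0)
row 1: (3,3) (1,1) (0,0) (2,2)
row 2: (0,0) (2,2) (3,3) (1,1)
row 3: (1,2) (3,0) (2,1) (0,3)
Orthogonality requires all 16 pairs distinct.
But the pair (0,0) repeats: cell (1,2) has L1 = 0, L2 = 0, and cell (2,0) has L1 = 0, L2 = 0.
A repeated pair means some other pair never occurs (only 8 distinct pairs out of 16), so the squares are not orthogonal.
Conclusion: NO.

NO


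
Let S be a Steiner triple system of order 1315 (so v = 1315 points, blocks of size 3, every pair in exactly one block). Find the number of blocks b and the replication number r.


An STS(v) is a 2-(v, 3, 1) BIBD: block size k = 3, λ = 1.
Replication: r(k − 1) = λ(v − 1) ⇒ r·2 = 1315 − 1 = 1314 ⇒ r = 657.
Block count: b = v(v − 1)/6 = 1315·1314/6 = 1727910/6 = 287985.
(Check via bk = vr: 287985·3 = 863955 = 1315·657 = 863955 ✓.)

r = 657, b = 287985.


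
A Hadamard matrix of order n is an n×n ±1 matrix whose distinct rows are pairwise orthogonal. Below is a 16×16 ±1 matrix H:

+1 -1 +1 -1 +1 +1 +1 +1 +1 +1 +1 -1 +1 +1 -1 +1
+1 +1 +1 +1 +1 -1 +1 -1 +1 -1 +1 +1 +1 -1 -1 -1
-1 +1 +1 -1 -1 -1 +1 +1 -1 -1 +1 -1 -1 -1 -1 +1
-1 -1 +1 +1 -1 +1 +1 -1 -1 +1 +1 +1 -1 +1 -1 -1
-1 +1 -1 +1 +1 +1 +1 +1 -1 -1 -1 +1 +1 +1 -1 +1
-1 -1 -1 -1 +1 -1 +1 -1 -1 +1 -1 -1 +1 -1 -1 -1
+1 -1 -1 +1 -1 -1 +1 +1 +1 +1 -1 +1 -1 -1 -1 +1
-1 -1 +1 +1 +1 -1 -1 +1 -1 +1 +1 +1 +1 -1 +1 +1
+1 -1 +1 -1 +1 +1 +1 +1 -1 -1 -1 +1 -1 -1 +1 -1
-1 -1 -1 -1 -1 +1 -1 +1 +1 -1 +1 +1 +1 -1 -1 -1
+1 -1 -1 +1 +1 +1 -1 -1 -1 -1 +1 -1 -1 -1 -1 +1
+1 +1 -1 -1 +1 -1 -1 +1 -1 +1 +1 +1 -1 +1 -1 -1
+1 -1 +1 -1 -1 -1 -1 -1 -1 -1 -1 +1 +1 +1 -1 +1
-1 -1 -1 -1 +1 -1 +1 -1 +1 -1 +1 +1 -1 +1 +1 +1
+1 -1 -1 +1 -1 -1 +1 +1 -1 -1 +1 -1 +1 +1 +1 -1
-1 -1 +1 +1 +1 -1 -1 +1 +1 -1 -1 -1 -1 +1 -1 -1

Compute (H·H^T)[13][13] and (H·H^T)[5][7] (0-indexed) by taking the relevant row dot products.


Row 5 of H: [-1, -1, -1, -1, 1, -1, 1, -1, -1, 1, -1, -1, 1, -1, -1, -1].
Row 7 of H: [-1, -1, 1, 1, 1, -1, -1, 1, -1, 1, 1, 1, 1, -1, 1, 1].
Row 13 of H: [-1, -1, -1, -1, 1, -1, 1, -1, 1, -1, 1, 1, -1, 1, 1, 1].
(H·H^T)[13][13] = Σ_j H[13][j]·H[13][j] = (-1)² + (-1)² + (-1)² + (-1)² + (1)² + (-1)² + (1)² + (-1)² + (1)² + (-1)² + (1)² + (1)² + (-1)² + (1)² + (1)² + (1)² = 1 + 1 + 1 + 1 + 1 + 1 + 1 + 1 + 1 + 1 + 1 + 1 + 1 + 1 + 1 + 1 = 16.
(H·H^T)[5][7] = Σ_j H[5][j]·H[7][j] = (-1)·(-1) + (-1)·(-1) + (-1)·(1) + (-1)·(1) + (1)·(1) + (-1)·(-1) + (1)·(-1) + (-1)·(1) + (-1)·(-1) + (1)·(1) + (-1)·(1) + (-1)·(1) + (1)·(1) + (-1)·(-1) + (-1)·(1) + (-1)·(1) = 1 + 1 + -1 + -1 + 1 + 1 + -1 + -1 + 1 + 1 + -1 + -1 + 1 + 1 + -1 + -1 = 0.
So rows 5 and 7 are orthogonal; the diagonal entry equals n = 16.

(13,13) entry = 16; (5,7) entry = 0.


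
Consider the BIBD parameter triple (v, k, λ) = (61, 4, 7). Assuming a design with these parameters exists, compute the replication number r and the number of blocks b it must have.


Any 2-(v, k, λ) BIBD satisfies two necessary conditions:
  (i)  Each point sits in r blocks, and counting incidences through any fixed point gives r(k − 1) = λ(v − 1), so r = λ(v − 1)/(k − 1).
  (ii) Total incidences bk = vr, so b = vr/k.
Step 1: r = λ(v − 1)/(k − 1) = 7·(61 − 1)/(4 − 1) = 7·60/3 = 420/3 = 140.
Step 2: b = vr/k = 61·140/4 = 8540/4 = 2135.
Check integrality: r = 140 ∈ Z ✓, b = 2135 ∈ Z ✓.
(These identities are necessary conditions: they determine r and b for any design with these parameters, but do not by themselves prove that one exists.)

r = 140, b = 2135.


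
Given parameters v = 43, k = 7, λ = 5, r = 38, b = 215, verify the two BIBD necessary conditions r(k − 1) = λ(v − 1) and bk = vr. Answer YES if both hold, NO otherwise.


Condition (i): r(k − 1) = 38·6 = 228; λ(v − 1) = 5·42 = 210. Match? NO.
Condition (ii): bk = 215·7 = 1505; vr = 43·38 = 1634. Match? NO.
Both conditions hold? NO.

NO


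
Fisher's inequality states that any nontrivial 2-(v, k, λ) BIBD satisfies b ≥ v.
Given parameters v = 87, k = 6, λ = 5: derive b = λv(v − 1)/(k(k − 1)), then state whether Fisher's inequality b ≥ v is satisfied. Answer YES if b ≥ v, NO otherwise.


b = λv(v − 1)/(k(k − 1)) = 5·87·86/(6·5) = 37410/30 = 1247.
Compare with v = 87: b ≥ v, so Fisher's inequality holds.

YES


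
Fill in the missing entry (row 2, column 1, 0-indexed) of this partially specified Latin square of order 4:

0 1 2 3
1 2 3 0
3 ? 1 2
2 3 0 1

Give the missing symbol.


Row 2 contains symbols [1, 2, 3] — missing [0].
Column 1 contains symbols [1, 2, 3] — missing [0].
The missing symbol must appear in both missing sets; intersection = [0].
Therefore the hidden value is 0.

Missing value = 0.


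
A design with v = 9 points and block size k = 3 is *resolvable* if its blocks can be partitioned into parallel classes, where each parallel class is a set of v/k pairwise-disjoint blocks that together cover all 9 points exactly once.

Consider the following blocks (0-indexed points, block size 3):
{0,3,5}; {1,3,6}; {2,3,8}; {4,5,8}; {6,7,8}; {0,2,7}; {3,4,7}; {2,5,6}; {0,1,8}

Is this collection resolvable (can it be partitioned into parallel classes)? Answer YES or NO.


v = 9, block size k = 3, number of blocks = 9.
For resolvability, blocks must partition into parallel classes of size v/k = 3.
Total blocks must therefore be a multiple of 3: 9 = 3·3 + 0 ⇒ divisible ✓.
Consider block {0,3,5}. The only other block(s) in the collection disjoint from it are {6,7,8} — just 1 block(s). Any parallel class containing {0,3,5} would need 2 other blocks each disjoint from it, so no parallel class of size 3 can contain {0,3,5}.
Since every block must belong to some parallel class in a resolution, the collection cannot be partitioned into parallel classes.
Resolvable? NO.

NO


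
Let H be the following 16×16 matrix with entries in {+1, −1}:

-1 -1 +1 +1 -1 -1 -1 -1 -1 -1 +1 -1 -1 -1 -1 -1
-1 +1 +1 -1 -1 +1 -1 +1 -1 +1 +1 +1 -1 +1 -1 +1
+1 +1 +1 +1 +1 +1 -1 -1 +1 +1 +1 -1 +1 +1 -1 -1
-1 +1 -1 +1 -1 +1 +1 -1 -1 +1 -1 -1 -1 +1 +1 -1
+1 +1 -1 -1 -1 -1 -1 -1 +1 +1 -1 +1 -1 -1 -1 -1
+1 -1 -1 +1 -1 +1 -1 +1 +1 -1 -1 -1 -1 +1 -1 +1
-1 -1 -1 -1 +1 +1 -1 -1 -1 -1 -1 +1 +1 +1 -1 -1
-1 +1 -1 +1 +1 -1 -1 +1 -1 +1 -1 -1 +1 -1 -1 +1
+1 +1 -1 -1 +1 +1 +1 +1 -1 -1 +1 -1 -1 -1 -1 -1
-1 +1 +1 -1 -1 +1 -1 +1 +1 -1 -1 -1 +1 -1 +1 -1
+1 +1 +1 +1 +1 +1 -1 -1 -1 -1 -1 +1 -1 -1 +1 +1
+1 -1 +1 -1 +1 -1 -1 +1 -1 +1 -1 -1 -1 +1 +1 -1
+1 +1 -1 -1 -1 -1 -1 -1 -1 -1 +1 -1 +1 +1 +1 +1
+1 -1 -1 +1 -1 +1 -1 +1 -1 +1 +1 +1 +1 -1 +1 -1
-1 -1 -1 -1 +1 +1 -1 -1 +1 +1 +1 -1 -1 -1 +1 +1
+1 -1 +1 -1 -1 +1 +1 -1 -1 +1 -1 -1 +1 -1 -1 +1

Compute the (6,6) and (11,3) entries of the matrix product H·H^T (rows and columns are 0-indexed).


Row 3 of H: [-1, 1, -1, 1, -1, 1, 1, -1, -1, 1, -1, -1, -1, 1, 1, -1].
Row 6 of H: [-1, -1, -1, -1, 1, 1, -1, -1, -1, -1, -1, 1, 1, 1, -1, -1].
Row 11 of H: [1, -1, 1, -1, 1, -1, -1, 1, -1, 1, -1, -1, -1, 1, 1, -1].
(H·H^T)[6][6] = Σ_j H[6][j]·H[6][j] = (-1)² + (-1)² + (-1)² + (-1)² + (1)² + (1)² + (-1)² + (-1)² + (-1)² + (-1)² + (-1)² + (1)² + (1)² + (1)² + (-1)² + (-1)² = 1 + 1 + 1 + 1 + 1 + 1 + 1 + 1 + 1 + 1 + 1 + 1 + 1 + 1 + 1 + 1 = 16.
(H·H^T)[11][3] = Σ_j H[11][j]·H[3][j] = (1)·(-1) + (-1)·(1) + (1)·(-1) + (-1)·(1) + (1)·(-1) + (-1)·(1) + (-1)·(1) + (1)·(-1) + (-1)·(-1) + (1)·(1) + (-1)·(-1) + (-1)·(-1) + (-1)·(-1) + (1)·(1) + (1)·(1) + (-1)·(-1) = -1 + -1 + -1 + -1 + -1 + -1 + -1 + -1 + 1 + 1 + 1 + 1 + 1 + 1 + 1 + 1 = 0.
So rows 11 and 3 are orthogonal; the diagonal entry equals n = 16.

(6,6) entry = 16; (11,3) entry = 0.


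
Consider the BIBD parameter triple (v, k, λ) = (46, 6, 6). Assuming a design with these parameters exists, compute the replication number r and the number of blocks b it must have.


Any 2-(v, k, λ) BIBD satisfies two necessary conditions:
  (i)  Each point sits in r blocks, and counting incidences through any fixed point gives r(k − 1) = λ(v − 1), so r = λ(v − 1)/(k − 1).
  (ii) Total incidences bk = vr, so b = vr/k.
Step 1: r = λ(v − 1)/(k − 1) = 6·(46 − 1)/(6 − 1) = 6·45/5 = 270/5 = 54.
Step 2: b = vr/k = 46·54/6 = 2484/6 = 414.
Check integrality: r = 54 ∈ Z ✓, b = 414 ∈ Z ✓.
(These identities are necessary conditions: they determine r and b for any design with these parameters, but do not by themselves prove that one exists.)

r = 54, b = 414.


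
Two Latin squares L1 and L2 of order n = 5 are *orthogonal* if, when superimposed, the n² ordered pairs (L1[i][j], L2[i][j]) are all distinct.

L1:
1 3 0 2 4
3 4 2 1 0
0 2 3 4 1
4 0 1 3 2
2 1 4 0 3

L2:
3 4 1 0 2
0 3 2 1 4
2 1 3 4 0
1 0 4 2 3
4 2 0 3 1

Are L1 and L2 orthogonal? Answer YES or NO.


Form the n² = 25 superimposed pairs (L1[i][j], L2[i][j]), row by row (rows and columns indexed from 0):
row 0: (1,3) (3,4) (0,1) (2,0) (4,2)
row 1: (3,0) (4,3) (2,2) (1,1) (0,4)
row 2: (0,2) (2,1) (3,3) (4,4) (1,0)
row 3: (4,1) (0,0) (1,4) (3,2) (2,3)
row 4: (2,4) (1,2) (4,0) (0,3) (3,1)
Orthogonality requires all 25 pairs distinct.
Check by first coordinate: for each symbol s of L1, list the L2 entries in the n cells where L1 = s; they must all differ.
  L1 = 0: L2 entries (in reading order) 1, 4, 2, 0, 3 — all 5 distinct ✓
  L1 = 1: L2 entries (in reading order) 3, 1, 0, 4, 2 — all 5 distinct ✓
  L1 = 2: L2 entries (in reading order) 0, 2, 1, 3, 4 — all 5 distinct ✓
  L1 = 3: L2 entries (in reading order) 4, 0, 3, 2, 1 — all 5 distinct ✓
  L1 = 4: L2 entries (in reading order) 2, 3, 4, 1, 0 — all 5 distinct ✓
Every symbol of L1 meets every symbol of L2 exactly once, so all 25 pairs are distinct (25 of 25).
Conclusion: YES.

YES
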